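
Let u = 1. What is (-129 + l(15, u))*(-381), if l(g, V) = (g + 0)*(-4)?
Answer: 72009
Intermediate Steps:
l(g, V) = -4*g (l(g, V) = g*(-4) = -4*g)
(-129 + l(15, u))*(-381) = (-129 - 4*15)*(-381) = (-129 - 60)*(-381) = -189*(-381) = 72009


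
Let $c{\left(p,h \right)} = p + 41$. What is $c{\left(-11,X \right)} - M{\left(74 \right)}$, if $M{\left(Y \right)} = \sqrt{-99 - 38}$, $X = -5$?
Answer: $30 - i \sqrt{137} \approx 30.0 - 11.705 i$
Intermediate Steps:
$c{\left(p,h \right)} = 41 + p$
$M{\left(Y \right)} = i \sqrt{137}$ ($M{\left(Y \right)} = \sqrt{-137} = i \sqrt{137}$)
$c{\left(-11,X \right)} - M{\left(74 \right)} = \left(41 - 11\right) - i \sqrt{137} = 30 - i \sqrt{137}$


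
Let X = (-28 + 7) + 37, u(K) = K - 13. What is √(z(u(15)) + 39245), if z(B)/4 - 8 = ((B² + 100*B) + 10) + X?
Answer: √40197 ≈ 200.49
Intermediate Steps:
u(K) = -13 + K
X = 16 (X = -21 + 37 = 16)
z(B) = 136 + 4*B² + 400*B (z(B) = 32 + 4*(((B² + 100*B) + 10) + 16) = 32 + 4*((10 + B² + 100*B) + 16) = 32 + 4*(26 + B² + 100*B) = 32 + (104 + 4*B² + 400*B) = 136 + 4*B² + 400*B)
√(z(u(15)) + 39245) = √((136 + 4*(-13 + 15)² + 400*(-13 + 15)) + 39245) = √((136 + 4*2² + 400*2) + 39245) = √((136 + 4*4 + 800) + 39245) = √((136 + 16 + 800) + 39245) = √(952 + 39245) = √40197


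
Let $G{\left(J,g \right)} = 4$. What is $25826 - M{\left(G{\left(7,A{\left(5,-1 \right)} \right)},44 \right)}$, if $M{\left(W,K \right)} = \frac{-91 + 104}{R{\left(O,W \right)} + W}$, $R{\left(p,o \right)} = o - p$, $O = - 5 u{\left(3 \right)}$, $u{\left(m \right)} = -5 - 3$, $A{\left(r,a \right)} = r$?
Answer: $\frac{826445}{32} \approx 25826.0$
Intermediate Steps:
$u{\left(m \right)} = -8$
$O = 40$ ($O = \left(-5\right) \left(-8\right) = 40$)
$M{\left(W,K \right)} = \frac{13}{-40 + 2 W}$ ($M{\left(W,K \right)} = \frac{-91 + 104}{\left(W - 40\right) + W} = \frac{13}{\left(W - 40\right) + W} = \frac{13}{\left(-40 + W\right) + W} = \frac{13}{-40 + 2 W}$)
$25826 - M{\left(G{\left(7,A{\left(5,-1 \right)} \right)},44 \right)} = 25826 - \frac{13}{2 \left(-20 + 4\right)} = 25826 - \frac{13}{2 \left(-16\right)} = 25826 - \frac{13}{2} \left(- \frac{1}{16}\right) = 25826 - - \frac{13}{32} = 25826 + \frac{13}{32} = \frac{826445}{32}$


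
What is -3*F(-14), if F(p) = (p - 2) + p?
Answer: 90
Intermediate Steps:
F(p) = -2 + 2*p (F(p) = (-2 + p) + p = -2 + 2*p)
-3*F(-14) = -3*(-2 + 2*(-14)) = -3*(-2 - 28) = -3*(-30) = 90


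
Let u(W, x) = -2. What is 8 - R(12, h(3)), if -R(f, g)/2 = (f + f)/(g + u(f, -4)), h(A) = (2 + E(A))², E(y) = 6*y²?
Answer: 12560/1567 ≈ 8.0153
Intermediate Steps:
h(A) = (2 + 6*A²)²
R(f, g) = -4*f/(-2 + g) (R(f, g) = -2*(f + f)/(g - 2) = -2*2*f/(-2 + g) = -4*f/(-2 + g))
8 - R(12, h(3)) = 8 - (-4)*12/(-2 + 4*(1 + 3*3²)²) = 8 - (-4)*12/(-2 + 4*(1 + 3*9)²) = 8 - (-4)*12/(-2 + 4*(1 + 27)²) = 8 - (-4)*12/(-2 + 4*28²) = 8 - (-4)*12/(-2 + 4*784) = 8 - (-4)*12/(-2 + 3136) = 8 - (-4)*12/3134 = 8 - 1*(-24/1567) = 8 + 24/1567 = 12560/1567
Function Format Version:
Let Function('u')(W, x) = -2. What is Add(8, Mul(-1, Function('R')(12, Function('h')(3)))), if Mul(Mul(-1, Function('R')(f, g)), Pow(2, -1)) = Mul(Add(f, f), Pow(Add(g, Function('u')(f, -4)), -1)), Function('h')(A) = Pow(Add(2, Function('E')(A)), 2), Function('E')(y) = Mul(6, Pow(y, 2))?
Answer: Rational(12560, 1567) ≈ 8.0153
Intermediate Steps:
Function('h')(A) = Pow(Add(2, Mul(6, Pow(A, 2))), 2)
Function('R')(f, g) = Mul(-4, f, Pow(Add(-2, g), -1)) (Function('R')(f, g) = Mul(-2, Mul(Add(f, f), Pow(Add(g, -2), -1))) = Mul(-2, Mul(Mul(2, f), Pow(Add(-2, g), -1))) = Mul(-2, Mul(2, f, Pow(Add(-2, g), -1))) = Mul(-4, f, Pow(Add(-2, g), -1)))
Add(8, Mul(-1, Function('R')(12, Function('h')(3)))) = Add(8, Mul(-1, Mul(-4, 12, Pow(Add(-2, Mul(4, Pow(Add(1, Mul(3, Pow(3, 2))), 2))), -1)))) = Add(8, Mul(-1, Mul(-4, 12, Pow(Add(-2, Mul(4, Pow(Add(1, Mul(3, 9)), 2))), -1)))) = Add(8, Mul(-1, Mul(-4, 12, Pow(Add(-2, Mul(4, Pow(Add(1, 27), 2))), -1)))) = Add(8, Mul(-1, Mul(-4, 12, Pow(Add(-2, Mul(4, Pow(28, 2))), -1)))) = Add(8, Mul(-1, Mul(-4, 12, Pow(Add(-2, Mul(4, 784)), -1)))) = Add(8, Mul(-1, Mul(-4, 12, Pow(Add(-2, 3136), -1)))) = Add(8, Mul(-1, Mul(-4, 12, Pow(3134, -1)))) = Add(8, Mul(-1, Mul(-4, 12, Rational(1, 3134)))) = Add(8, Mul(-1, Rational(-24, 1567))) = Add(8, Rational(24, 1567)) = Rational(12560, 1567)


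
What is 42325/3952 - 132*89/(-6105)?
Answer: 9237037/731120 ≈ 12.634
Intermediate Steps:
42325/3952 - 132*89/(-6105) = 42325*(1/3952) - 11748*(-1/6105) = 42325/3952 + 356/185 = 9237037/731120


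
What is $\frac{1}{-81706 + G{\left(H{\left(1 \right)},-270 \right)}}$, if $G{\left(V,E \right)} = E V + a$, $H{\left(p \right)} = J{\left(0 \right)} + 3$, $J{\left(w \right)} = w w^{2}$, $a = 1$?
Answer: $- \frac{1}{82515} \approx -1.2119 \cdot 10^{-5}$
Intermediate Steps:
$J{\left(w \right)} = w^{3}$
$H{\left(p \right)} = 3$ ($H{\left(p \right)} = 0^{3} + 3 = 0 + 3 = 3$)
$G{\left(V,E \right)} = 1 + E V$ ($G{\left(V,E \right)} = E V + 1 = 1 + E V$)
$\frac{1}{-81706 + G{\left(H{\left(1 \right)},-270 \right)}} = \frac{1}{-81706 + \left(1 - 810\right)} = \frac{1}{-81706 - 809} = \frac{1}{-82515} = - \frac{1}{82515}$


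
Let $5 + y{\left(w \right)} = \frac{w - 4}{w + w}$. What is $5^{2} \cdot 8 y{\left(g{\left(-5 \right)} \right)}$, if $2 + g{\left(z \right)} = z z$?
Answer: $- \frac{21100}{23} \approx -917.39$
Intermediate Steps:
$g{\left(z \right)} = -2 + z^{2}$ ($g{\left(z \right)} = -2 + z z = -2 + z^{2}$)
$y{\left(w \right)} = -5 + \frac{-4 + w}{2 w}$ ($y{\left(w \right)} = -5 + \frac{w - 4}{w + w} = -5 + \frac{-4 + w}{2 w}$)
$5^{2} \cdot 8 y{\left(g{\left(-5 \right)} \right)} = 5^{2} \cdot 8 \left(- \frac{9}{2} - \frac{2}{-2 + \left(-5\right)^{2}}\right) = 25 \cdot 8 \left(- \frac{9}{2} - \frac{2}{-2 + 25}\right) = 200 \left(- \frac{9}{2} - \frac{2}{23}\right) = 200 \left(- \frac{211}{46}\right) = - \frac{21100}{23}$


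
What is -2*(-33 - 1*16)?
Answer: 98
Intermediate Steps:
-2*(-33 - 1*16) = -2*(-33 - 16) = -2*(-49) = 98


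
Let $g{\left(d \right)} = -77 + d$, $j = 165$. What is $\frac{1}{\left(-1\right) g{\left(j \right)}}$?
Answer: $- \frac{1}{88} \approx -0.011364$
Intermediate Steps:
$\frac{1}{\left(-1\right) g{\left(j \right)}} = \frac{1}{\left(-1\right) \left(-77 + 165\right)} = \frac{1}{\left(-1\right) 88} = \frac{1}{-88} = - \frac{1}{88}$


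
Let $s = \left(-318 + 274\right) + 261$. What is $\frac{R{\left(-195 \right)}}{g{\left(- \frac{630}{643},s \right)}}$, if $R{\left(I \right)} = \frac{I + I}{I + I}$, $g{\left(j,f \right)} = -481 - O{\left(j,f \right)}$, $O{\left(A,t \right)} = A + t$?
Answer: $- \frac{643}{448184} \approx -0.0014347$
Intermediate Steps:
$s = 217$ ($s = -44 + 261 = 217$)
$g{\left(j,f \right)} = -481 - f - j$ ($g{\left(j,f \right)} = -481 - \left(j + f\right) = -481 - \left(f + j\right) = -481 - f - j$)
$R{\left(I \right)} = 1$ ($R{\left(I \right)} = \frac{2 I}{2 I} = 2 I \frac{1}{2 I} = 1$)
$\frac{R{\left(-195 \right)}}{g{\left(- \frac{630}{643},s \right)}} = 1 \frac{1}{-481 - 217 - - \frac{630}{643}} = 1 \frac{1}{-481 - 217 + \frac{630}{643}} = 1 \frac{1}{- \frac{448184}{643}} = 1 \left(- \frac{643}{448184}\right) = - \frac{643}{448184}$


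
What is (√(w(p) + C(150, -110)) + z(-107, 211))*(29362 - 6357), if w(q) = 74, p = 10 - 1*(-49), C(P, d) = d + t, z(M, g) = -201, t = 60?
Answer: -4624005 + 46010*√6 ≈ -4.5113e+6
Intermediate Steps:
C(P, d) = 60 + d (C(P, d) = d + 60 = 60 + d)
p = 59 (p = 10 + 49 = 59)
(√(w(p) + C(150, -110)) + z(-107, 211))*(29362 - 6357) = (√(74 + (60 - 110)) - 201)*(29362 - 6357) = (√(74 - 50) - 201)*23005 = (√24 - 201)*23005 = (2*√6 - 201)*23005 = (-201 + 2*√6)*23005 = -4624005 + 46010*√6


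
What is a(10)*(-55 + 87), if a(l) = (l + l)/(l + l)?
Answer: 32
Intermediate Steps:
a(l) = 1 (a(l) = (2*l)/((2*l)) = (2*l)*(1/(2*l)) = 1)
a(10)*(-55 + 87) = 1*(-55 + 87) = 1*32 = 32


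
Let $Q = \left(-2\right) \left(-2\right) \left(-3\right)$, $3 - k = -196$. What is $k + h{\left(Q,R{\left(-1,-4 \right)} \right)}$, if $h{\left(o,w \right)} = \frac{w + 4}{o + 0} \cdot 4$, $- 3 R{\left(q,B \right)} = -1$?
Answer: $\frac{1778}{9} \approx 197.56$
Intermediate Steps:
$k = 199$ ($k = 3 - -196 = 3 + 196 = 199$)
$R{\left(q,B \right)} = \frac{1}{3}$ ($R{\left(q,B \right)} = \left(- \frac{1}{3}\right) \left(-1\right) = \frac{1}{3}$)
$Q = -12$ ($Q = 4 \left(-3\right) = -12$)
$h{\left(o,w \right)} = \frac{4 \left(4 + w\right)}{o}$ ($h{\left(o,w \right)} = \frac{4 + w}{o} 4 = \frac{4 \left(4 + w\right)}{o}$)
$k + h{\left(Q,R{\left(-1,-4 \right)} \right)} = 199 + \frac{4 \left(4 + \frac{1}{3}\right)}{-12} = 199 + 4 \left(- \frac{1}{12}\right) \frac{13}{3} = 199 - \frac{13}{9} = \frac{1778}{9}$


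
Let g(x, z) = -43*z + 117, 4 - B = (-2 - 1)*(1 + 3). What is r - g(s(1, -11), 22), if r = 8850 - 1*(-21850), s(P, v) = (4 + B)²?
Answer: 31529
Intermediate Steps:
B = 16 (B = 4 - (-2 - 1)*(1 + 3) = 4 - (-3)*4 = 4 - 1*(-12) = 4 + 12 = 16)
s(P, v) = 400 (s(P, v) = (4 + 16)² = 20² = 400)
g(x, z) = 117 - 43*z
r = 30700 (r = 8850 + 21850 = 30700)
r - g(s(1, -11), 22) = 30700 - (117 - 43*22) = 30700 - (117 - 946) = 30700 - 1*(-829) = 30700 + 829 = 31529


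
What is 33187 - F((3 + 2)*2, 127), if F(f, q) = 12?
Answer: 33175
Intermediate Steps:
33187 - F((3 + 2)*2, 127) = 33187 - 1*12 = 33187 - 12 = 33175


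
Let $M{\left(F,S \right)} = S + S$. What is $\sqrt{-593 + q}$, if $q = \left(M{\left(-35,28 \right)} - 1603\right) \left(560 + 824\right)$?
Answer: $i \sqrt{2141641} \approx 1463.4 i$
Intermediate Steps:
$M{\left(F,S \right)} = 2 S$
$q = -2141048$ ($q = \left(2 \cdot 28 - 1603\right) \left(560 + 824\right) = \left(56 - 1603\right) 1384 = \left(-1547\right) 1384 = -2141048$)
$\sqrt{-593 + q} = \sqrt{-593 - 2141048} = \sqrt{-2141641} = i \sqrt{2141641}$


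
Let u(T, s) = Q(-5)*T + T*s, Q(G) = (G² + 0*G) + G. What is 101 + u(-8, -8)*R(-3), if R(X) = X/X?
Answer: 5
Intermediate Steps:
Q(G) = G + G² (Q(G) = (G² + 0) + G = G² + G = G + G²)
R(X) = 1
u(T, s) = 20*T + T*s (u(T, s) = (-5*(1 - 5))*T + T*s = (-5*(-4))*T + T*s = 20*T + T*s)
101 + u(-8, -8)*R(-3) = 101 - 8*(20 - 8)*1 = 101 - 8*12*1 = 101 - 96*1 = 101 - 96 = 5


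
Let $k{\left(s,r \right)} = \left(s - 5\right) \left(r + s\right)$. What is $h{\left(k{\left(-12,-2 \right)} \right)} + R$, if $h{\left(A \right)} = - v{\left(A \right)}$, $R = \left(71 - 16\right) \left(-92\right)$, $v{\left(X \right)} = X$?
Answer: $-5298$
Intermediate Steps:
$k{\left(s,r \right)} = \left(-5 + s\right) \left(r + s\right)$
$R = -5060$ ($R = 55 \left(-92\right) = -5060$)
$h{\left(A \right)} = - A$
$h{\left(k{\left(-12,-2 \right)} \right)} + R = - (\left(-12\right)^{2} - -10 - -60 - -24) - 5060 = - (144 + 10 + 60 + 24) - 5060 = \left(-1\right) 238 - 5060 = -238 - 5060 = -5298$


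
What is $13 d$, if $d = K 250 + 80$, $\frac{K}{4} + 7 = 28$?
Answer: $274040$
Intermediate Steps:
$K = 84$ ($K = -28 + 4 \cdot 28 = -28 + 112 = 84$)
$d = 21080$ ($d = 84 \cdot 250 + 80 = 21000 + 80 = 21080$)
$13 d = 13 \cdot 21080 = 274040$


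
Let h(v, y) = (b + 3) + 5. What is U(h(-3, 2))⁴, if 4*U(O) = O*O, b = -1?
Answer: 5764801/256 ≈ 22519.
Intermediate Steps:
h(v, y) = 7 (h(v, y) = (-1 + 3) + 5 = 2 + 5 = 7)
U(O) = O²/4 (U(O) = (O*O)/4 = O²/4)
U(h(-3, 2))⁴ = ((¼)*7²)⁴ = ((¼)*49)⁴ = (49/4)⁴ = 5764801/256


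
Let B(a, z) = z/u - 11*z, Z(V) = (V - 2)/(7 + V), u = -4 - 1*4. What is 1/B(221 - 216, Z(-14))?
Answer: -7/178 ≈ -0.039326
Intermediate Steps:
u = -8 (u = -4 - 4 = -8)
Z(V) = (-2 + V)/(7 + V)
B(a, z) = -89*z/8 (B(a, z) = z/(-8) - 11*z = z*(-1/8) - 11*z = -z/8 - 11*z = -89*z/8)
1/B(221 - 216, Z(-14)) = 1/(-89*(-2 - 14)/(8*(7 - 14))) = 1/(-89*(-16)/(8*(-7))) = 1/(-(-89)*(-16)/56) = 1/(-89/8*16/7) = 1/(-178/7) = -7/178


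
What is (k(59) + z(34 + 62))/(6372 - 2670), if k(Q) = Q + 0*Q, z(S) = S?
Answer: 155/3702 ≈ 0.041869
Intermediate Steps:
k(Q) = Q (k(Q) = Q + 0 = Q)
(k(59) + z(34 + 62))/(6372 - 2670) = (59 + (34 + 62))/(6372 - 2670) = (59 + 96)/3702 = 155*(1/3702) = 155/3702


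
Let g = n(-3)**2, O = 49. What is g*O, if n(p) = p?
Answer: 441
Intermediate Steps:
g = 9 (g = (-3)**2 = 9)
g*O = 9*49 = 441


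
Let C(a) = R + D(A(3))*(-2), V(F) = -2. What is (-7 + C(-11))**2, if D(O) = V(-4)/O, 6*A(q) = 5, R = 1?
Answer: 36/25 ≈ 1.4400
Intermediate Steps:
A(q) = 5/6 (A(q) = (1/6)*5 = 5/6)
D(O) = -2/O
C(a) = 29/5 (C(a) = 1 - 2/5/6*(-2) = 1 - 2*6/5*(-2) = 1 - 12/5*(-2) = 1 + 24/5 = 29/5)
(-7 + C(-11))**2 = (-7 + 29/5)**2 = (-6/5)**2 = 36/25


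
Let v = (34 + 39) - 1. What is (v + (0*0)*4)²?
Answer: 5184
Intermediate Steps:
v = 72 (v = 73 - 1 = 72)
(v + (0*0)*4)² = (72 + (0*0)*4)² = (72 + 0*4)² = (72 + 0)² = 72² = 5184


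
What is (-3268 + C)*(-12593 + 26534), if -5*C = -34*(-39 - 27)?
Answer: -259079544/5 ≈ -5.1816e+7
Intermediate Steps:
C = -2244/5 (C = -(-34)*(-39 - 27)/5 = -(-34)*(-66)/5 = -⅕*2244 = -2244/5 ≈ -448.80)
(-3268 + C)*(-12593 + 26534) = (-3268 - 2244/5)*(-12593 + 26534) = -18584/5*13941 = -259079544/5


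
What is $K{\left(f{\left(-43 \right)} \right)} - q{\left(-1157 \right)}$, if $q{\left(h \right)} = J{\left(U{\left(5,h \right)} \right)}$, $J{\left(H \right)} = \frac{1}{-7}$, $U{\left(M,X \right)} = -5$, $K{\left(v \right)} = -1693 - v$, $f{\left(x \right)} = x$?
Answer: $- \frac{11549}{7} \approx -1649.9$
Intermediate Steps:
$J{\left(H \right)} = - \frac{1}{7}$
$q{\left(h \right)} = - \frac{1}{7}$
$K{\left(f{\left(-43 \right)} \right)} - q{\left(-1157 \right)} = \left(-1693 - -43\right) - - \frac{1}{7} = \left(-1693 + 43\right) + \frac{1}{7} = -1650 + \frac{1}{7} = - \frac{11549}{7}$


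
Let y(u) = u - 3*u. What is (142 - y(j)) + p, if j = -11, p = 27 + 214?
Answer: 361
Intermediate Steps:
p = 241
y(u) = -2*u
(142 - y(j)) + p = (142 - (-2)*(-11)) + 241 = (142 - 1*22) + 241 = (142 - 22) + 241 = 120 + 241 = 361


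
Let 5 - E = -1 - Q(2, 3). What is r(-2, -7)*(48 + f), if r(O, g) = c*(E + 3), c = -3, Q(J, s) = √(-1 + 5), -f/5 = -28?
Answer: -6204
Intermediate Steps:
f = 140 (f = -5*(-28) = 140)
Q(J, s) = 2 (Q(J, s) = √4 = 2)
E = 8 (E = 5 - (-1 - 1*2) = 5 - (-1 - 2) = 5 - 1*(-3) = 5 + 3 = 8)
r(O, g) = -33 (r(O, g) = -3*(8 + 3) = -3*11 = -33)
r(-2, -7)*(48 + f) = -33*(48 + 140) = -33*188 = -6204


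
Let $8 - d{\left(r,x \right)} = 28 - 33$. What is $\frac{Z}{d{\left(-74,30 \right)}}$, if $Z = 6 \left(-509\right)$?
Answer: $- \frac{3054}{13} \approx -234.92$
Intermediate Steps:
$d{\left(r,x \right)} = 13$ ($d{\left(r,x \right)} = 8 - \left(28 - 33\right) = 8 - -5 = 8 + 5 = 13$)
$Z = -3054$
$\frac{Z}{d{\left(-74,30 \right)}} = - \frac{3054}{13}$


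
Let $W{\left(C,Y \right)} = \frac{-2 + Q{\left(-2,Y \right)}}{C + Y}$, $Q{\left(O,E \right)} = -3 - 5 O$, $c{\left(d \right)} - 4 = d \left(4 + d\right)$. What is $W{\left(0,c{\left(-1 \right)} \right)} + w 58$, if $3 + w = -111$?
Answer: $-6607$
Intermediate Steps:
$c{\left(d \right)} = 4 + d \left(4 + d\right)$
$w = -114$ ($w = -3 - 111 = -114$)
$W{\left(C,Y \right)} = \frac{5}{C + Y}$ ($W{\left(C,Y \right)} = \frac{-2 - -7}{C + Y} = \frac{-2 + \left(-3 + 10\right)}{C + Y} = \frac{-2 + 7}{C + Y} = \frac{5}{C + Y}$)
$W{\left(0,c{\left(-1 \right)} \right)} + w 58 = \frac{5}{0 + \left(4 + \left(-1\right)^{2} + 4 \left(-1\right)\right)} - 6612 = \frac{5}{0 + \left(4 + 1 - 4\right)} - 6612 = \frac{5}{0 + 1} - 6612 = \frac{5}{1} - 6612 = 5 \cdot 1 - 6612 = 5 - 6612 = -6607$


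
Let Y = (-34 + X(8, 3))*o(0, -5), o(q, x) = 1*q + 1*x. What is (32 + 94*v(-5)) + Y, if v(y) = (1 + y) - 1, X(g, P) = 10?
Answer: -318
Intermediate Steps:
o(q, x) = q + x
v(y) = y
Y = 120 (Y = (-34 + 10)*(0 - 5) = -24*(-5) = 120)
(32 + 94*v(-5)) + Y = (32 + 94*(-5)) + 120 = (32 - 470) + 120 = -438 + 120 = -318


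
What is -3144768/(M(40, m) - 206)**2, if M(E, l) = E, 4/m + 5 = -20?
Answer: -786192/6889 ≈ -114.12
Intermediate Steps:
m = -4/25 (m = 4/(-5 - 20) = 4/(-25) = 4*(-1/25) = -4/25 ≈ -0.16000)
-3144768/(M(40, m) - 206)**2 = -3144768/(40 - 206)**2 = -3144768/((-166)**2) = -3144768/27556 = -3144768*1/27556 = -786192/6889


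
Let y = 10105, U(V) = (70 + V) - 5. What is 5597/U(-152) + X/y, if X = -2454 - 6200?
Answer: -1976227/30315 ≈ -65.190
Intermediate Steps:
U(V) = 65 + V
X = -8654
5597/U(-152) + X/y = 5597/(65 - 152) - 8654/10105 = 5597/(-87) - 8654*1/10105 = 5597*(-1/87) - 8654/10105 = -193/3 - 8654/10105 = -1976227/30315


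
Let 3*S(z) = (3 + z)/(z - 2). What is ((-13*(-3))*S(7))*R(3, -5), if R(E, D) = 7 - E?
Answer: 104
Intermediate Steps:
S(z) = (3 + z)/(3*(-2 + z)) (S(z) = ((3 + z)/(z - 2))/3 = ((3 + z)/(-2 + z))/3 = (3 + z)/(3*(-2 + z)))
((-13*(-3))*S(7))*R(3, -5) = ((-13*(-3))*((3 + 7)/(3*(-2 + 7))))*(7 - 1*3) = (39*((1/3)*10/5))*(7 - 3) = (39*((1/3)*(1/5)*10))*4 = (39*(2/3))*4 = 26*4 = 104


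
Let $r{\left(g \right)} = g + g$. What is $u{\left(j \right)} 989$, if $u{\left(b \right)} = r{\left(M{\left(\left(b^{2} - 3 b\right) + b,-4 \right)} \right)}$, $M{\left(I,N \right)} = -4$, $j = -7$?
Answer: $-7912$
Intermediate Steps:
$r{\left(g \right)} = 2 g$
$u{\left(b \right)} = -8$ ($u{\left(b \right)} = 2 \left(-4\right) = -8$)
$u{\left(j \right)} 989 = \left(-8\right) 989 = -7912$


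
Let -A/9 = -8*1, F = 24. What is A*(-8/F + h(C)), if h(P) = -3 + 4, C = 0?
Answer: 48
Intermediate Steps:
h(P) = 1
A = 72 (A = -(-72) = -9*(-8) = 72)
A*(-8/F + h(C)) = 72*(-8/24 + 1) = 72*(-8*1/24 + 1) = 72*(-1/3 + 1) = 72*(2/3) = 48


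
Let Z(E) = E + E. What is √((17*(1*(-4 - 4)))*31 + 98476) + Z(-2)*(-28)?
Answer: 112 + 2*√23565 ≈ 419.02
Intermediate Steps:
Z(E) = 2*E
√((17*(1*(-4 - 4)))*31 + 98476) + Z(-2)*(-28) = √((17*(1*(-4 - 4)))*31 + 98476) + (2*(-2))*(-28) = √((17*(1*(-8)))*31 + 98476) - 4*(-28) = √((17*(-8))*31 + 98476) + 112 = √(-136*31 + 98476) + 112 = √(-4216 + 98476) + 112 = √94260 + 112 = 2*√23565 + 112 = 112 + 2*√23565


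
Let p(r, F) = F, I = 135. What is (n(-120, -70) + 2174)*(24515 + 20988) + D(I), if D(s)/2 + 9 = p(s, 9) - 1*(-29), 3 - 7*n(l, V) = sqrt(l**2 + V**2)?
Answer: 692601569/7 - 455030*sqrt(193)/7 ≈ 9.8040e+7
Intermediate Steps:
n(l, V) = 3/7 - sqrt(V**2 + l**2)/7 (n(l, V) = 3/7 - sqrt(l**2 + V**2)/7 = 3/7 - sqrt(V**2 + l**2)/7)
D(s) = 58 (D(s) = -18 + 2*(9 - 1*(-29)) = -18 + 2*(9 + 29) = -18 + 2*38 = -18 + 76 = 58)
(n(-120, -70) + 2174)*(24515 + 20988) + D(I) = ((3/7 - sqrt((-70)**2 + (-120)**2)/7) + 2174)*(24515 + 20988) + 58 = ((3/7 - sqrt(4900 + 14400)/7) + 2174)*45503 + 58 = ((3/7 - 10*sqrt(193)/7) + 2174)*45503 + 58 = (15221/7 - 10*sqrt(193)/7)*45503 + 58 = (692601163/7 - 455030*sqrt(193)/7) + 58 = 692601569/7 - 455030*sqrt(193)/7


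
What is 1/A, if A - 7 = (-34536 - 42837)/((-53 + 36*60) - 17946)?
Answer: 15839/188246 ≈ 0.084140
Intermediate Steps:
A = 188246/15839 (A = 7 + (-34536 - 42837)/((-53 + 36*60) - 17946) = 7 - 77373/((-53 + 2160) - 17946) = 7 - 77373/(2107 - 17946) = 7 - 77373/(-15839) = 7 - 77373*(-1/15839) = 7 + 77373/15839 = 188246/15839 ≈ 11.885)
1/A = 1/(188246/15839) = 15839/188246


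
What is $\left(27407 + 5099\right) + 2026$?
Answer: $34532$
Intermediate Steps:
$\left(27407 + 5099\right) + 2026 = 32506 + 2026 = 34532$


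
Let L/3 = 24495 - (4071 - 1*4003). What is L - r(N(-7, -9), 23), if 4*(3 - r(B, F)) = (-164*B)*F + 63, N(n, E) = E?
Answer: 327123/4 ≈ 81781.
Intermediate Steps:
L = 73281 (L = 3*(24495 - (4071 - 1*4003)) = 3*(24495 - (4071 - 4003)) = 3*(24495 - 1*68) = 3*(24495 - 68) = 3*24427 = 73281)
r(B, F) = -51/4 + 41*B*F (r(B, F) = 3 - ((-164*B)*F + 63)/4 = 3 - (-164*B*F + 63)/4 = 3 - (63 - 164*B*F)/4 = 3 + (-63/4 + 41*B*F) = -51/4 + 41*B*F)
L - r(N(-7, -9), 23) = 73281 - (-51/4 + 41*(-9)*23) = 73281 - (-51/4 - 8487) = 73281 - 1*(-33999/4) = 73281 + 33999/4 = 327123/4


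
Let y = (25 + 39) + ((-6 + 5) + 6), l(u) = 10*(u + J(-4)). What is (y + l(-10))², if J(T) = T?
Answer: 5041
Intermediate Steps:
l(u) = -40 + 10*u (l(u) = 10*(u - 4) = 10*(-4 + u) = -40 + 10*u)
y = 69 (y = 64 + (-1 + 6) = 64 + 5 = 69)
(y + l(-10))² = (69 + (-40 + 10*(-10)))² = (69 + (-40 - 100))² = (69 - 140)² = (-71)² = 5041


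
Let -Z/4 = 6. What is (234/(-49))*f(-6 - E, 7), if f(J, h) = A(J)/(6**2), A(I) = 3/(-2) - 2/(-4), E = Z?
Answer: 13/98 ≈ 0.13265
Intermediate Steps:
Z = -24 (Z = -4*6 = -24)
E = -24
A(I) = -1 (A(I) = 3*(-1/2) - 2*(-1/4) = -3/2 + 1/2 = -1)
f(J, h) = -1/36 (f(J, h) = -1/(6**2) = -1/36)
(234/(-49))*f(-6 - E, 7) = (234/(-49))*(-1/36) = (234*(-1/49))*(-1/36) = -234/49*(-1/36) = 13/98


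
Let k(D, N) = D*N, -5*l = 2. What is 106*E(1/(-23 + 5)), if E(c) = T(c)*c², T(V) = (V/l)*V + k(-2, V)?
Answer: 3551/104976 ≈ 0.033827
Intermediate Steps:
l = -⅖ (l = -⅕*2 = -⅖ ≈ -0.40000)
T(V) = -2*V - 5*V²/2 (T(V) = (V/(-⅖))*V - 2*V = (V*(-5/2))*V - 2*V = (-5*V/2)*V - 2*V = -5*V²/2 - 2*V = -2*V - 5*V²/2)
E(c) = c³*(-4 - 5*c)/2 (E(c) = (c*(-4 - 5*c)/2)*c² = c³*(-4 - 5*c)/2)
106*E(1/(-23 + 5)) = 106*((1/(-23 + 5))³*(-4 - 5/(-23 + 5))/2) = 106*((1/(-18))³*(-4 - 5/(-18))/2) = 106*((-1/18)³*(-4 - 5*(-1/18))/2) = 106*((½)*(-1/5832)*(-4 + 5/18)) = 106*((½)*(-1/5832)*(-67/18)) = 106*(67/209952) = 3551/104976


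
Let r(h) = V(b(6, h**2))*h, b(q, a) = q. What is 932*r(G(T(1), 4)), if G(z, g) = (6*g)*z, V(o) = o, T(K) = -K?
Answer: -134208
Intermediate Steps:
G(z, g) = 6*g*z
r(h) = 6*h
932*r(G(T(1), 4)) = 932*(6*(6*4*(-1*1))) = 932*(6*(6*4*(-1))) = 932*(6*(-24)) = 932*(-144) = -134208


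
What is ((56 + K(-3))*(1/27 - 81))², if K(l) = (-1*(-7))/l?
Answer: 123865986916/6561 ≈ 1.8879e+7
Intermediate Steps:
K(l) = 7/l
((56 + K(-3))*(1/27 - 81))² = ((56 + 7/(-3))*(1/27 - 81))² = ((56 + 7*(-⅓))*(1/27 - 81))² = ((56 - 7/3)*(-2186/27))² = ((161/3)*(-2186/27))² = (-351946/81)² = 123865986916/6561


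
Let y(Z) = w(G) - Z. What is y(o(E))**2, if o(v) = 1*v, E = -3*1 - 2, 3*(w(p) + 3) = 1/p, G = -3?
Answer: 289/81 ≈ 3.5679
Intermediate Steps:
w(p) = -3 + 1/(3*p)
E = -5 (E = -3 - 2 = -5)
o(v) = v
y(Z) = -28/9 - Z (y(Z) = (-3 + (1/3)/(-3)) - Z = (-3 + (1/3)*(-1/3)) - Z = (-3 - 1/9) - Z = -28/9 - Z)
y(o(E))**2 = (-28/9 - 1*(-5))**2 = (-28/9 + 5)**2 = (17/9)**2 = 289/81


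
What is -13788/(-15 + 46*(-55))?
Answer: 13788/2545 ≈ 5.4177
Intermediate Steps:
-13788/(-15 + 46*(-55)) = -13788/(-15 - 2530) = -13788/(-2545) = -13788*(-1/2545) = 13788/2545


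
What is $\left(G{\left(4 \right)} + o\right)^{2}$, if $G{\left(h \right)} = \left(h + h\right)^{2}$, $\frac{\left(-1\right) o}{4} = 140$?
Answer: $246016$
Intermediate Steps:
$o = -560$ ($o = \left(-4\right) 140 = -560$)
$G{\left(h \right)} = 4 h^{2}$ ($G{\left(h \right)} = \left(2 h\right)^{2} = 4 h^{2}$)
$\left(G{\left(4 \right)} + o\right)^{2} = \left(4 \cdot 4^{2} - 560\right)^{2} = \left(4 \cdot 16 - 560\right)^{2} = \left(64 - 560\right)^{2} = \left(-496\right)^{2} = 246016$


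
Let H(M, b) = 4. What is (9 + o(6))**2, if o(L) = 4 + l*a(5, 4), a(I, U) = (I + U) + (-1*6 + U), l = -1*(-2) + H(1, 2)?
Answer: 3025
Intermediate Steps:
l = 6 (l = -1*(-2) + 4 = 2 + 4 = 6)
a(I, U) = -6 + I + 2*U (a(I, U) = (I + U) + (-6 + U) = -6 + I + 2*U)
o(L) = 46 (o(L) = 4 + 6*(-6 + 5 + 2*4) = 4 + 6*(-6 + 5 + 8) = 4 + 6*7 = 4 + 42 = 46)
(9 + o(6))**2 = (9 + 46)**2 = 55**2 = 3025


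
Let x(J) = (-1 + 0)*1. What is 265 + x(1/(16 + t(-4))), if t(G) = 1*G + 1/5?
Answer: 264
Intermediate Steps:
t(G) = ⅕ + G (t(G) = G + 1*(⅕) = G + ⅕ = ⅕ + G)
x(J) = -1 (x(J) = -1*1 = -1)
265 + x(1/(16 + t(-4))) = 265 - 1 = 264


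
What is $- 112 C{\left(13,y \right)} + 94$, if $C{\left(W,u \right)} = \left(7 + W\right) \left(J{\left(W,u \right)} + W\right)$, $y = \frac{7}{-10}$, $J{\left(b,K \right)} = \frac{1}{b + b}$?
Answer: $- \frac{378458}{13} \approx -29112.0$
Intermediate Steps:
$J{\left(b,K \right)} = \frac{1}{2 b}$
$y = - \frac{7}{10}$ ($y = 7 \left(- \frac{1}{10}\right) = - \frac{7}{10} \approx -0.7$)
$C{\left(W,u \right)} = \left(7 + W\right) \left(W + \frac{1}{2 W}\right)$ ($C{\left(W,u \right)} = \left(7 + W\right) \left(\frac{1}{2 W} + W\right) = \left(7 + W\right) \left(W + \frac{1}{2 W}\right)$)
$- 112 C{\left(13,y \right)} + 94 = - 112 \left(\frac{1}{2} + 13^{2} + 7 \cdot 13 + \frac{7}{2 \cdot 13}\right) + 94 = - 112 \left(\frac{1}{2} + 169 + 91 + \frac{7}{2} \cdot \frac{1}{13}\right) + 94 = - 112 \left(\frac{1}{2} + 169 + 91 + \frac{7}{26}\right) + 94 = \left(-112\right) \frac{3390}{13} + 94 = - \frac{379680}{13} + 94 = - \frac{378458}{13}$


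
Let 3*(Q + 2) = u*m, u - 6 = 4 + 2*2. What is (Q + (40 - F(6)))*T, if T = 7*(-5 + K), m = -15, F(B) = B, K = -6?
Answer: 2926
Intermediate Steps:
T = -77 (T = 7*(-5 - 6) = 7*(-11) = -77)
u = 14 (u = 6 + (4 + 2*2) = 6 + (4 + 4) = 6 + 8 = 14)
Q = -72 (Q = -2 + (14*(-15))/3 = -2 + (⅓)*(-210) = -2 - 70 = -72)
(Q + (40 - F(6)))*T = (-72 + (40 - 1*6))*(-77) = (-72 + (40 - 6))*(-77) = (-72 + 34)*(-77) = -38*(-77) = 2926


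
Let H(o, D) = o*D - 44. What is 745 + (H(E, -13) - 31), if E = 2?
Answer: 644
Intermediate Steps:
H(o, D) = -44 + D*o (H(o, D) = D*o - 44 = -44 + D*o)
745 + (H(E, -13) - 31) = 745 + ((-44 - 13*2) - 31) = 745 + ((-44 - 26) - 31) = 745 + (-70 - 31) = 745 - 101 = 644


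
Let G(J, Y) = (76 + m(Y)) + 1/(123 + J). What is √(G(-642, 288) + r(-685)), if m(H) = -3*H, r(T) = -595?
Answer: I*√372526782/519 ≈ 37.189*I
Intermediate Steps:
G(J, Y) = 76 + 1/(123 + J) - 3*Y (G(J, Y) = (76 - 3*Y) + 1/(123 + J) = 76 + 1/(123 + J) - 3*Y)
√(G(-642, 288) + r(-685)) = √((9349 - 369*288 + 76*(-642) - 3*(-642)*288)/(123 - 642) - 595) = √((9349 - 106272 - 48792 + 554688)/(-519) - 595) = √(-1/519*408973 - 595) = √(-408973/519 - 595) = √(-717778/519) = I*√372526782/519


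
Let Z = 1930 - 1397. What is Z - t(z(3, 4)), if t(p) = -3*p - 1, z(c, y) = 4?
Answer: 546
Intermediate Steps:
Z = 533
t(p) = -1 - 3*p
Z - t(z(3, 4)) = 533 - (-1 - 3*4) = 533 - (-1 - 12) = 533 - 1*(-13) = 533 + 13 = 546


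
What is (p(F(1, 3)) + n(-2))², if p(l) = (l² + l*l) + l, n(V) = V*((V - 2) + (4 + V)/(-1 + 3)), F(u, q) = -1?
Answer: 49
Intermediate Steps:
n(V) = 3*V²/2 (n(V) = V*((-2 + V) + (4 + V)/2) = V*((-2 + V) + (4 + V)*(½)) = V*((-2 + V) + (2 + V/2)) = V*(3*V/2) = 3*V²/2)
p(l) = l + 2*l² (p(l) = (l² + l²) + l = 2*l² + l = l + 2*l²)
(p(F(1, 3)) + n(-2))² = (-(1 + 2*(-1)) + (3/2)*(-2)²)² = (-(1 - 2) + (3/2)*4)² = (-1*(-1) + 6)² = (1 + 6)² = 7² = 49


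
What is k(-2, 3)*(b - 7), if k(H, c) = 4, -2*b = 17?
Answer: -62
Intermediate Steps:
b = -17/2 (b = -½*17 = -17/2 ≈ -8.5000)
k(-2, 3)*(b - 7) = 4*(-17/2 - 7) = 4*(-31/2) = -62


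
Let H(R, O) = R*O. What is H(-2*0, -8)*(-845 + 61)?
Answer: 0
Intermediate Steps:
H(R, O) = O*R
H(-2*0, -8)*(-845 + 61) = (-(-16)*0)*(-845 + 61) = -8*0*(-784) = 0*(-784) = 0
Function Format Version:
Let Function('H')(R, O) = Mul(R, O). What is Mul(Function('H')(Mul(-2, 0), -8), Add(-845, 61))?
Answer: 0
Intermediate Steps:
Function('H')(R, O) = Mul(O, R)
Mul(Function('H')(Mul(-2, 0), -8), Add(-845, 61)) = Mul(Mul(-8, Mul(-2, 0)), Add(-845, 61)) = Mul(Mul(-8, 0), -784) = Mul(0, -784) = 0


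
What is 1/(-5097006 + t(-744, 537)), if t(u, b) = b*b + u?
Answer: -1/4809381 ≈ -2.0793e-7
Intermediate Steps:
t(u, b) = u + b² (t(u, b) = b² + u = u + b²)
1/(-5097006 + t(-744, 537)) = 1/(-5097006 + (-744 + 537²)) = 1/(-5097006 + (-744 + 288369)) = 1/(-5097006 + 287625) = 1/(-4809381) = -1/4809381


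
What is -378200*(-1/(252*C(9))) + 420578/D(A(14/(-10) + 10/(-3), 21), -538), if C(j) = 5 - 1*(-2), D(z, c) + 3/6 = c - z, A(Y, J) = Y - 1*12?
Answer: -4084255790/6902973 ≈ -591.67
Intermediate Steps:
A(Y, J) = -12 + Y (A(Y, J) = Y - 12 = -12 + Y)
D(z, c) = -½ + c - z (D(z, c) = -½ + (c - z) = -½ + c - z)
C(j) = 7 (C(j) = 5 + 2 = 7)
-378200*(-1/(252*C(9))) + 420578/D(A(14/(-10) + 10/(-3), 21), -538) = -378200/(7*(-252)) + 420578/(-½ - 538 - (-12 + (14/(-10) + 10/(-3)))) = -378200/(-1764) + 420578/(-½ - 538 - (-12 + (14*(-⅒) + 10*(-⅓)))) = -378200*(-1/1764) + 420578/(-½ - 538 - (-12 + (-7/5 - 10/3))) = 94550/441 + 420578/(-½ - 538 - (-12 - 71/15)) = 94550/441 + 420578/(-½ - 538 - 1*(-251/15)) = 94550/441 + 420578/(-½ - 538 + 251/15) = 94550/441 + 420578/(-15653/30) = 94550/441 + 420578*(-30/15653) = 94550/441 - 12617340/15653 = -4084255790/6902973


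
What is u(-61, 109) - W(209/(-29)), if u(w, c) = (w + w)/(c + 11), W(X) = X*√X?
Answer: -61/60 + 209*I*√6061/841 ≈ -1.0167 + 19.347*I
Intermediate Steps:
W(X) = X^(3/2)
u(w, c) = 2*w/(11 + c) (u(w, c) = (2*w)/(11 + c) = 2*w/(11 + c))
u(-61, 109) - W(209/(-29)) = 2*(-61)/(11 + 109) - (209/(-29))^(3/2) = 2*(-61)/120 - (209*(-1/29))^(3/2) = 2*(-61)*(1/120) - (-209/29)^(3/2) = -61/60 - (-209)*I*√6061/841 = -61/60 + 209*I*√6061/841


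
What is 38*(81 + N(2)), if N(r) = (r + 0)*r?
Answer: 3230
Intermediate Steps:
N(r) = r² (N(r) = r*r = r²)
38*(81 + N(2)) = 38*(81 + 2²) = 38*(81 + 4) = 38*85 = 3230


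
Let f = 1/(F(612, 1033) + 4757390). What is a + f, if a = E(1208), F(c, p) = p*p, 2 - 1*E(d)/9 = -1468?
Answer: 77057857171/5824479 ≈ 13230.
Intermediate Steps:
E(d) = 13230 (E(d) = 18 - 9*(-1468) = 18 + 13212 = 13230)
F(c, p) = p**2
a = 13230
f = 1/5824479 (f = 1/(1033**2 + 4757390) = 1/(1067089 + 4757390) = 1/5824479 ≈ 1.7169e-7)
a + f = 13230 + 1/5824479 = 77057857171/5824479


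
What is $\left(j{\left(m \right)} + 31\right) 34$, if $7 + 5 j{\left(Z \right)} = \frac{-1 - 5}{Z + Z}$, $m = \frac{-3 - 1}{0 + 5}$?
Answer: $\frac{10319}{10} \approx 1031.9$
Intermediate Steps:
$m = - \frac{4}{5} \approx -0.8$
$j{\left(Z \right)} = - \frac{7}{5} - \frac{3}{5 Z}$ ($j{\left(Z \right)} = - \frac{7}{5} + \frac{\left(-1 - 5\right) \frac{1}{Z + Z}}{5} = - \frac{7}{5} + \frac{\left(-6\right) \frac{1}{2 Z}}{5} = - \frac{7}{5} + \frac{\left(-3\right) \frac{1}{Z}}{5} = - \frac{7}{5} - \frac{3}{5 Z}$)
$\left(j{\left(m \right)} + 31\right) 34 = \left(\frac{-3 - - \frac{28}{5}}{5 \left(- \frac{4}{5}\right)} + 31\right) 34 = \left(\frac{1}{5} \left(- \frac{5}{4}\right) \left(-3 + \frac{28}{5}\right) + 31\right) 34 = \left(\frac{1}{5} \left(- \frac{5}{4}\right) \frac{13}{5} + 31\right) 34 = \left(- \frac{13}{20} + 31\right) 34 = \frac{607}{20} \cdot 34 = \frac{10319}{10}$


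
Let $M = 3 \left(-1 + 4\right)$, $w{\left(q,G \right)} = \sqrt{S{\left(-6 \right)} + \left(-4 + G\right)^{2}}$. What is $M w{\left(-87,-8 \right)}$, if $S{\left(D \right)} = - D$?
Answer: $45 \sqrt{6} \approx 110.23$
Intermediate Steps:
$w{\left(q,G \right)} = \sqrt{6 + \left(-4 + G\right)^{2}}$ ($w{\left(q,G \right)} = \sqrt{\left(-1\right) \left(-6\right) + \left(-4 + G\right)^{2}} = \sqrt{6 + \left(-4 + G\right)^{2}}$)
$M = 9$ ($M = 3 \cdot 3 = 9$)
$M w{\left(-87,-8 \right)} = 9 \sqrt{6 + \left(-4 - 8\right)^{2}} = 9 \sqrt{6 + \left(-12\right)^{2}} = 9 \sqrt{6 + 144} = 9 \sqrt{150} = 9 \cdot 5 \sqrt{6} = 45 \sqrt{6}$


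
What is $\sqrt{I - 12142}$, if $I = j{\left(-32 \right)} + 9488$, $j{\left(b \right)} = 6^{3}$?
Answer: $i \sqrt{2438} \approx 49.376 i$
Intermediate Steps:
$j{\left(b \right)} = 216$
$I = 9704$ ($I = 216 + 9488 = 9704$)
$\sqrt{I - 12142} = \sqrt{9704 - 12142} = \sqrt{-2438} = i \sqrt{2438}$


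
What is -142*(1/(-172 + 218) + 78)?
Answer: -254819/23 ≈ -11079.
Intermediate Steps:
-142*(1/(-172 + 218) + 78) = -142*(1/46 + 78) = -142*3589/46 = -254819/23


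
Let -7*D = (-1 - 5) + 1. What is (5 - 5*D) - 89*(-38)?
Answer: 23684/7 ≈ 3383.4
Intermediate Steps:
D = 5/7 (D = -((-1 - 5) + 1)/7 = -(-6 + 1)/7 = -⅐*(-5) = 5/7 ≈ 0.71429)
(5 - 5*D) - 89*(-38) = (5 - 5*5/7) - 89*(-38) = (5 - 25/7) + 3382 = 10/7 + 3382 = 23684/7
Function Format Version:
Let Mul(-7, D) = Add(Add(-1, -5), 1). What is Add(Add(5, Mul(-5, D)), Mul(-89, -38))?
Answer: Rational(23684, 7) ≈ 3383.4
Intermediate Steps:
D = Rational(5, 7) (D = Mul(Rational(-1, 7), Add(Add(-1, -5), 1)) = Mul(Rational(-1, 7), Add(-6, 1)) = Mul(Rational(-1, 7), -5) = Rational(5, 7) ≈ 0.71429)
Add(Add(5, Mul(-5, D)), Mul(-89, -38)) = Add(Add(5, Mul(-5, Rational(5, 7))), Mul(-89, -38)) = Add(Add(5, Rational(-25, 7)), 3382) = Add(Rational(10, 7), 3382) = Rational(23684, 7)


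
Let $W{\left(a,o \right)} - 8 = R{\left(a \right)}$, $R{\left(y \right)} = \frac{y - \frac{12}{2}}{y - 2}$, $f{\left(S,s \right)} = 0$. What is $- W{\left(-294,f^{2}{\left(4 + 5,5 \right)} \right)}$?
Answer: $- \frac{667}{74} \approx -9.0135$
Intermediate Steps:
$R{\left(y \right)} = \frac{-6 + y}{-2 + y}$ ($R{\left(y \right)} = \frac{y - 6}{-2 + y} = \frac{-6 + y}{-2 + y}$)
$W{\left(a,o \right)} = 8 + \frac{-6 + a}{-2 + a}$
$- W{\left(-294,f^{2}{\left(4 + 5,5 \right)} \right)} = - \frac{-22 + 9 \left(-294\right)}{-2 - 294} = - \frac{-22 - 2646}{-296} = - \frac{\left(-1\right) \left(-2668\right)}{296} = \left(-1\right) \frac{667}{74} = - \frac{667}{74}$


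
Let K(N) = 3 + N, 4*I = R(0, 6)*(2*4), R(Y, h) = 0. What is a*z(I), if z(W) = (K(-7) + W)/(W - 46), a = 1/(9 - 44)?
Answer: -2/805 ≈ -0.0024845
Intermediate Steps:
I = 0 (I = (0*(2*4))/4 = (0*8)/4 = (1/4)*0 = 0)
a = -1/35 (a = 1/(-35) = -1/35 ≈ -0.028571)
z(W) = (-4 + W)/(-46 + W) (z(W) = ((3 - 7) + W)/(W - 46) = (-4 + W)/(-46 + W))
a*z(I) = -(-4 + 0)/(35*(-46 + 0)) = -(-4)/(35*(-46)) = -(-1)*(-4)/1610 = -1/35*2/23 = -2/805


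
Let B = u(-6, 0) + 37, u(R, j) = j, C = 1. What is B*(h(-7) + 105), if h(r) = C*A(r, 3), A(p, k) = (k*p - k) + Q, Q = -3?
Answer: 2886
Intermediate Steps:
B = 37 (B = 0 + 37 = 37)
A(p, k) = -3 - k + k*p (A(p, k) = (k*p - k) - 3 = (-k + k*p) - 3 = -3 - k + k*p)
h(r) = -6 + 3*r (h(r) = 1*(-3 - 1*3 + 3*r) = 1*(-3 - 3 + 3*r) = 1*(-6 + 3*r) = -6 + 3*r)
B*(h(-7) + 105) = 37*((-6 + 3*(-7)) + 105) = 37*((-6 - 21) + 105) = 37*(-27 + 105) = 37*78 = 2886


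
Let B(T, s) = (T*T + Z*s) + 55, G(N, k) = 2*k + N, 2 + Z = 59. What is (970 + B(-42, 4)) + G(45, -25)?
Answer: 3012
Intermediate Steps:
Z = 57 (Z = -2 + 59 = 57)
G(N, k) = N + 2*k
B(T, s) = 55 + T**2 + 57*s (B(T, s) = (T*T + 57*s) + 55 = (T**2 + 57*s) + 55 = 55 + T**2 + 57*s)
(970 + B(-42, 4)) + G(45, -25) = (970 + (55 + (-42)**2 + 57*4)) + (45 + 2*(-25)) = (970 + (55 + 1764 + 228)) + (45 - 50) = (970 + 2047) - 5 = 3017 - 5 = 3012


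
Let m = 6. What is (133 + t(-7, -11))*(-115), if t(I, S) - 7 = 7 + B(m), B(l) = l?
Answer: -17595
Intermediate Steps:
t(I, S) = 20 (t(I, S) = 7 + (7 + 6) = 7 + 13 = 20)
(133 + t(-7, -11))*(-115) = (133 + 20)*(-115) = 153*(-115) = -17595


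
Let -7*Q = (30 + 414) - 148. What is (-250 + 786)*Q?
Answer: -158656/7 ≈ -22665.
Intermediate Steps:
Q = -296/7 (Q = -((30 + 414) - 148)/7 = -(444 - 148)/7 = -1/7*296 = -296/7 ≈ -42.286)
(-250 + 786)*Q = (-250 + 786)*(-296/7) = 536*(-296/7) = -158656/7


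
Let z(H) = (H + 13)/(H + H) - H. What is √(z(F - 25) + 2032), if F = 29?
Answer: √32482/4 ≈ 45.057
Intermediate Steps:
z(H) = -H + (13 + H)/(2*H) (z(H) = (13 + H)/((2*H)) - H = (13 + H)*(1/(2*H)) - H = (13 + H)/(2*H) - H = -H + (13 + H)/(2*H))
√(z(F - 25) + 2032) = √((½ - (29 - 25) + 13/(2*(29 - 25))) + 2032) = √((½ - 1*4 + (13/2)/4) + 2032) = √((½ - 4 + (13/2)*(¼)) + 2032) = √((½ - 4 + 13/8) + 2032) = √(-15/8 + 2032) = √(16241/8) = √32482/4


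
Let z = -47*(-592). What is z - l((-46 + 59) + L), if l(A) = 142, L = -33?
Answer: 27682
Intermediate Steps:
z = 27824
z - l((-46 + 59) + L) = 27824 - 1*142 = 27824 - 142 = 27682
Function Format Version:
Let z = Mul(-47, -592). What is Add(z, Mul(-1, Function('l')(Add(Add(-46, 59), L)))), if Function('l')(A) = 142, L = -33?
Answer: 27682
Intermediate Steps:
z = 27824
Add(z, Mul(-1, Function('l')(Add(Add(-46, 59), L)))) = Add(27824, Mul(-1, 142)) = Add(27824, -142) = 27682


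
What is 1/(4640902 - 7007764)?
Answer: -1/2366862 ≈ -4.2250e-7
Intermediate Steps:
1/(4640902 - 7007764) = 1/(-2366862) = -1/2366862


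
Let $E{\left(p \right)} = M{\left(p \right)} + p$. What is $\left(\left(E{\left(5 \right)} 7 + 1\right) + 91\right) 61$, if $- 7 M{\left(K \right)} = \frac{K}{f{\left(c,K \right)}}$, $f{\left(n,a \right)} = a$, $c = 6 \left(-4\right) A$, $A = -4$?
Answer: $7686$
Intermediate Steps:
$c = 96$ ($c = 6 \left(-4\right) \left(-4\right) = \left(-24\right) \left(-4\right) = 96$)
$M{\left(K \right)} = - \frac{1}{7}$ ($M{\left(K \right)} = - \frac{K \frac{1}{K}}{7} = \left(- \frac{1}{7}\right) 1 = - \frac{1}{7}$)
$E{\left(p \right)} = - \frac{1}{7} + p$
$\left(\left(E{\left(5 \right)} 7 + 1\right) + 91\right) 61 = \left(\left(\left(- \frac{1}{7} + 5\right) 7 + 1\right) + 91\right) 61 = \left(\left(\frac{34}{7} \cdot 7 + 1\right) + 91\right) 61 = \left(\left(34 + 1\right) + 91\right) 61 = \left(35 + 91\right) 61 = 126 \cdot 61 = 7686$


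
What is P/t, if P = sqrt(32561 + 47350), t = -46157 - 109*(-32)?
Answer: -sqrt(8879)/14223 ≈ -0.0066251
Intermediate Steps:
t = -42669 (t = -46157 + 3488 = -42669)
P = 3*sqrt(8879) (P = sqrt(79911) = 3*sqrt(8879) ≈ 282.69)
P/t = (3*sqrt(8879))/(-42669) = (3*sqrt(8879))*(-1/42669) = -sqrt(8879)/14223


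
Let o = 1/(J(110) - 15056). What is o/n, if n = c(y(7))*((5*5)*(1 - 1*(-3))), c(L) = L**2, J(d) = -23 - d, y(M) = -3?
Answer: -1/13670100 ≈ -7.3152e-8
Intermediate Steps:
o = -1/15189 (o = 1/((-23 - 1*110) - 15056) = 1/((-23 - 110) - 15056) = 1/(-133 - 15056) = 1/(-15189) = -1/15189 ≈ -6.5837e-5)
n = 900 (n = (-3)**2*((5*5)*(1 - 1*(-3))) = 9*(25*(1 + 3)) = 9*(25*4) = 9*100 = 900)
o/n = -1/15189/900 = -1/15189*1/900 = -1/13670100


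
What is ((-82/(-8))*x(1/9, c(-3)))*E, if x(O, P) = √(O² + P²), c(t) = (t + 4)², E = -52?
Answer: -533*√82/9 ≈ -536.28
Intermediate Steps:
c(t) = (4 + t)²
((-82/(-8))*x(1/9, c(-3)))*E = ((-82/(-8))*√((1/9)² + ((4 - 3)²)²))*(-52) = ((-82*(-⅛))*√((⅑)² + (1²)²))*(-52) = (41*√(1/81 + 1²)/4)*(-52) = (41*√(1/81 + 1)/4)*(-52) = (41*√(82/81)/4)*(-52) = (41*(√82/9)/4)*(-52) = (41*√82/36)*(-52) = -533*√82/9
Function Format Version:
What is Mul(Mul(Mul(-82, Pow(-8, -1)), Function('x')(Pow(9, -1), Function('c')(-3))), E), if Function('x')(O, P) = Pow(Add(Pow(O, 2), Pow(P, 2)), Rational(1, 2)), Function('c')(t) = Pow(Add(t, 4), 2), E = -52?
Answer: Mul(Rational(-533, 9), Pow(82, Rational(1, 2))) ≈ -536.28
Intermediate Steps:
Function('c')(t) = Pow(Add(4, t), 2)
Mul(Mul(Mul(-82, Pow(-8, -1)), Function('x')(Pow(9, -1), Function('c')(-3))), E) = Mul(Mul(Mul(-82, Pow(-8, -1)), Pow(Add(Pow(Pow(9, -1), 2), Pow(Pow(Add(4, -3), 2), 2)), Rational(1, 2))), -52) = Mul(Mul(Mul(-82, Rational(-1, 8)), Pow(Add(Pow(Rational(1, 9), 2), Pow(Pow(1, 2), 2)), Rational(1, 2))), -52) = Mul(Mul(Rational(41, 4), Pow(Add(Rational(1, 81), Pow(1, 2)), Rational(1, 2))), -52) = Mul(Mul(Rational(41, 4), Pow(Add(Rational(1, 81), 1), Rational(1, 2))), -52) = Mul(Mul(Rational(41, 4), Pow(Rational(82, 81), Rational(1, 2))), -52) = Mul(Mul(Rational(41, 4), Mul(Rational(1, 9), Pow(82, Rational(1, 2)))), -52) = Mul(Mul(Rational(41, 36), Pow(82, Rational(1, 2))), -52) = Mul(Rational(-533, 9), Pow(82, Rational(1, 2)))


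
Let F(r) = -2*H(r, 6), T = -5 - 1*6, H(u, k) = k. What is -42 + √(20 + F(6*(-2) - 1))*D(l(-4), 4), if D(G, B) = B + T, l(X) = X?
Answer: -42 - 14*√2 ≈ -61.799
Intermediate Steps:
T = -11 (T = -5 - 6 = -11)
F(r) = -12 (F(r) = -2*6 = -12)
D(G, B) = -11 + B (D(G, B) = B - 11 = -11 + B)
-42 + √(20 + F(6*(-2) - 1))*D(l(-4), 4) = -42 + √(20 - 12)*(-11 + 4) = -42 + √8*(-7) = -42 + (2*√2)*(-7) = -42 - 14*√2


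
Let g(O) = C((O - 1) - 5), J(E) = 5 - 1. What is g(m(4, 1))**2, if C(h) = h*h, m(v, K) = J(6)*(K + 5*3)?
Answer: 11316496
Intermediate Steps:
J(E) = 4
m(v, K) = 60 + 4*K (m(v, K) = 4*(K + 5*3) = 4*(K + 15) = 4*(15 + K) = 60 + 4*K)
C(h) = h**2
g(O) = (-6 + O)**2 (g(O) = ((O - 1) - 5)**2 = ((-1 + O) - 5)**2 = (-6 + O)**2)
g(m(4, 1))**2 = ((-6 + (60 + 4*1))**2)**2 = ((-6 + (60 + 4))**2)**2 = ((-6 + 64)**2)**2 = (58**2)**2 = 3364**2 = 11316496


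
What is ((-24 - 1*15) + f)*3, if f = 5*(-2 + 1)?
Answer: -132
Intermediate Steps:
f = -5 (f = 5*(-1) = -5)
((-24 - 1*15) + f)*3 = ((-24 - 1*15) - 5)*3 = ((-24 - 15) - 5)*3 = (-39 - 5)*3 = -44*3 = -132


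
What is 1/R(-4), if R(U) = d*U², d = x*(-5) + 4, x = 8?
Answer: -1/576 ≈ -0.0017361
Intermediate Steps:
d = -36 (d = 8*(-5) + 4 = -40 + 4 = -36)
R(U) = -36*U²
1/R(-4) = 1/(-36*(-4)²) = 1/(-36*16) = 1/(-576) = -1/576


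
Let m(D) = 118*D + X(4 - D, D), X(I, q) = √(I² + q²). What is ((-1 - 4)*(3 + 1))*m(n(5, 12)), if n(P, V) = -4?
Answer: 9440 - 80*√5 ≈ 9261.1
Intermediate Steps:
m(D) = √(D² + (4 - D)²) + 118*D (m(D) = 118*D + √((4 - D)² + D²) = 118*D + √(D² + (4 - D)²) = √(D² + (4 - D)²) + 118*D)
((-1 - 4)*(3 + 1))*m(n(5, 12)) = ((-1 - 4)*(3 + 1))*(√((-4)² + (-4 - 4)²) + 118*(-4)) = (-5*4)*(√(16 + (-8)²) - 472) = -20*(√(16 + 64) - 472) = -20*(√80 - 472) = -20*(4*√5 - 472) = -20*(-472 + 4*√5) = 9440 - 80*√5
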